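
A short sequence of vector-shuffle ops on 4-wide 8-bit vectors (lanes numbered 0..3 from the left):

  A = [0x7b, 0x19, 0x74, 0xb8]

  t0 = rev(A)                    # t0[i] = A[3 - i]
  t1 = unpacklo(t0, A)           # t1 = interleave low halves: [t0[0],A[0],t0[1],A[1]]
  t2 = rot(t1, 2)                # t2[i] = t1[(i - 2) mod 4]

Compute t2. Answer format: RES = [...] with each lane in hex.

→ t0 |b8|74|19|7b|
→ t1 |b8|7b|74|19|
→ t2 |74|19|b8|7b|

RES = [ 0x74  0x19  0xb8  0x7b ]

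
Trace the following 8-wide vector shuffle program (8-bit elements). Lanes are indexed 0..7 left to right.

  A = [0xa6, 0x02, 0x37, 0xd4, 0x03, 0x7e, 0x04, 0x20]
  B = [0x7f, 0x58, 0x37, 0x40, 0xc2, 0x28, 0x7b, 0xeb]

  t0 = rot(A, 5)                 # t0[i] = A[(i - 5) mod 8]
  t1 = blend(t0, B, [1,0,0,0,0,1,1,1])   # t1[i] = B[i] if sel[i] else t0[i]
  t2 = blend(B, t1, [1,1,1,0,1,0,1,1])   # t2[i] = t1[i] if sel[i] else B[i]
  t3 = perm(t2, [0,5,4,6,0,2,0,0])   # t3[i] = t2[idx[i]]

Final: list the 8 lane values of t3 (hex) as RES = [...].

RES = [0x7f, 0x28, 0x20, 0x7b, 0x7f, 0x7e, 0x7f, 0x7f]

  t0: d4 03 7e 04 20 a6 02 37
  t1: 7f 03 7e 04 20 28 7b eb
  t2: 7f 03 7e 40 20 28 7b eb
  t3: 7f 28 20 7b 7f 7e 7f 7f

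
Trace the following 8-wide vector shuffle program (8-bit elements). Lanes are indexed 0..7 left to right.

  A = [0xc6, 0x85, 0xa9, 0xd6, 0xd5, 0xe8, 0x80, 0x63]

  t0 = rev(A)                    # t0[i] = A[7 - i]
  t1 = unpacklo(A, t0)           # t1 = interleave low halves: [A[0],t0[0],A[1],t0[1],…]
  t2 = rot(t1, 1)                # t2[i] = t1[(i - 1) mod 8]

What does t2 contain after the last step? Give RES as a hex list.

RES = [0xd5, 0xc6, 0x63, 0x85, 0x80, 0xa9, 0xe8, 0xd6]

  t0: 63 80 e8 d5 d6 a9 85 c6
  t1: c6 63 85 80 a9 e8 d6 d5
  t2: d5 c6 63 85 80 a9 e8 d6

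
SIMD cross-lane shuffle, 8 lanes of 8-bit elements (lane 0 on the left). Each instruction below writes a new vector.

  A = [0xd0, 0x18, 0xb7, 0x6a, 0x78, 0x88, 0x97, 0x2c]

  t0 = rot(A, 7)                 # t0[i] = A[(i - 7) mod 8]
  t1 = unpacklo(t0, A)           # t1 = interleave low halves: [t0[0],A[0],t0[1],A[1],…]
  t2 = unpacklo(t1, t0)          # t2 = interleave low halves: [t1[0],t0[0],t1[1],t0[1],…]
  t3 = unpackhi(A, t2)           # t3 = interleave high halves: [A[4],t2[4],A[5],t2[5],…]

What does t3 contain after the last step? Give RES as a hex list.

t0 = [0x18, 0xb7, 0x6a, 0x78, 0x88, 0x97, 0x2c, 0xd0]
t1 = [0x18, 0xd0, 0xb7, 0x18, 0x6a, 0xb7, 0x78, 0x6a]
t2 = [0x18, 0x18, 0xd0, 0xb7, 0xb7, 0x6a, 0x18, 0x78]
t3 = [0x78, 0xb7, 0x88, 0x6a, 0x97, 0x18, 0x2c, 0x78]

RES = [ 0x78  0xb7  0x88  0x6a  0x97  0x18  0x2c  0x78 ]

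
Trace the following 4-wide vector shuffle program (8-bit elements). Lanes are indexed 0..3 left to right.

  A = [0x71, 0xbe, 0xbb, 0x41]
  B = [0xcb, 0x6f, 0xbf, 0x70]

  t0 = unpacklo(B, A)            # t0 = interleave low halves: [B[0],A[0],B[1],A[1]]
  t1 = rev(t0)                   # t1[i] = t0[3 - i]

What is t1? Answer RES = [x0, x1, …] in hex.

RES = [ 0xbe  0x6f  0x71  0xcb ]

  t0: cb 71 6f be
  t1: be 6f 71 cb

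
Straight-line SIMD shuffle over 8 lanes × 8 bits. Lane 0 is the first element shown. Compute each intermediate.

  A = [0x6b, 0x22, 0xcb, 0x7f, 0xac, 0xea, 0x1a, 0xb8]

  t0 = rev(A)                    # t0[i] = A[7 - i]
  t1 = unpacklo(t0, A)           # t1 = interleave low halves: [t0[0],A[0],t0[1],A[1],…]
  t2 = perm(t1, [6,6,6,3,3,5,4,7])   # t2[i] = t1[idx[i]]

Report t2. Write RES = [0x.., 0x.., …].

t0 = [0xb8, 0x1a, 0xea, 0xac, 0x7f, 0xcb, 0x22, 0x6b]
t1 = [0xb8, 0x6b, 0x1a, 0x22, 0xea, 0xcb, 0xac, 0x7f]
t2 = [0xac, 0xac, 0xac, 0x22, 0x22, 0xcb, 0xea, 0x7f]

RES = [0xac, 0xac, 0xac, 0x22, 0x22, 0xcb, 0xea, 0x7f]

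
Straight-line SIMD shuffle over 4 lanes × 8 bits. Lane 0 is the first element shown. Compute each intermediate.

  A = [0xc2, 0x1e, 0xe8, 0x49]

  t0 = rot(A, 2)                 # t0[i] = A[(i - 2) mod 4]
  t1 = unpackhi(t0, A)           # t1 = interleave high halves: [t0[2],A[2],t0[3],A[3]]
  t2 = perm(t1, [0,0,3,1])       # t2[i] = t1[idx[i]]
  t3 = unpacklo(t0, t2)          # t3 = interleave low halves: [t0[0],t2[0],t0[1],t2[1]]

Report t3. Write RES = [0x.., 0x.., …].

  t0: e8 49 c2 1e
  t1: c2 e8 1e 49
  t2: c2 c2 49 e8
  t3: e8 c2 49 c2

RES = [ 0xe8  0xc2  0x49  0xc2 ]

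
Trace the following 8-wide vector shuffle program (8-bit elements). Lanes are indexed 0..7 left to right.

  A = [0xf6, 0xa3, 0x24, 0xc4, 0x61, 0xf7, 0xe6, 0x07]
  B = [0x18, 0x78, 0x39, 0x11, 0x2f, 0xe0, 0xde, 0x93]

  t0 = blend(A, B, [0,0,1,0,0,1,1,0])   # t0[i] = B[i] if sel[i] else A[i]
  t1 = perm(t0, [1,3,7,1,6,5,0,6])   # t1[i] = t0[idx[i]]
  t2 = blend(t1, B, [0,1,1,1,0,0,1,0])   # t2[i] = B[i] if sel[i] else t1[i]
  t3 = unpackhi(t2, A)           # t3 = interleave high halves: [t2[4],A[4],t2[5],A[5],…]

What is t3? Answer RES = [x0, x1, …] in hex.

RES = [ 0xde  0x61  0xe0  0xf7  0xde  0xe6  0xde  0x07 ]

  t0: f6 a3 39 c4 61 e0 de 07
  t1: a3 c4 07 a3 de e0 f6 de
  t2: a3 78 39 11 de e0 de de
  t3: de 61 e0 f7 de e6 de 07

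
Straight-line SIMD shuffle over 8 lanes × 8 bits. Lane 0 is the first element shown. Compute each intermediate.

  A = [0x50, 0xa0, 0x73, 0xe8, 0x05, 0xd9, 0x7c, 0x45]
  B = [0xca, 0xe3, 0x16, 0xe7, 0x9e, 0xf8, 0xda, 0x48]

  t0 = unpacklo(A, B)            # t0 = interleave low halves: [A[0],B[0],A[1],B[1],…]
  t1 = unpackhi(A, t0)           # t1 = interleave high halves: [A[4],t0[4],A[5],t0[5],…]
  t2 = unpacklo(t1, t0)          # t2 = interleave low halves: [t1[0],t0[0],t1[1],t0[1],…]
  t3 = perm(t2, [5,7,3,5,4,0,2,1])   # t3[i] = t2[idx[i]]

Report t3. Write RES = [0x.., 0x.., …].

  t0: 50 ca a0 e3 73 16 e8 e7
  t1: 05 73 d9 16 7c e8 45 e7
  t2: 05 50 73 ca d9 a0 16 e3
  t3: a0 e3 ca a0 d9 05 73 50

RES = [0xa0, 0xe3, 0xca, 0xa0, 0xd9, 0x05, 0x73, 0x50]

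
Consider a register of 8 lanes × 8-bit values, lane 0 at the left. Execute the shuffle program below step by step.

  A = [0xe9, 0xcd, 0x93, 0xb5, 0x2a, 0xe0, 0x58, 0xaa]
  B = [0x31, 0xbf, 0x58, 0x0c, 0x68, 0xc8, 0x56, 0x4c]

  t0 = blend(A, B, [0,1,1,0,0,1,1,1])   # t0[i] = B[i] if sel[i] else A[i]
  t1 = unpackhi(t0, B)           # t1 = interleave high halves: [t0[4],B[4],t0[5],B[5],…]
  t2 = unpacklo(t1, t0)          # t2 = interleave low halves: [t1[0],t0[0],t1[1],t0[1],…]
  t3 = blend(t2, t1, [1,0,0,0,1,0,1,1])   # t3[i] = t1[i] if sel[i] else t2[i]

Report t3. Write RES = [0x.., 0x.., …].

t0 = [0xe9, 0xbf, 0x58, 0xb5, 0x2a, 0xc8, 0x56, 0x4c]
t1 = [0x2a, 0x68, 0xc8, 0xc8, 0x56, 0x56, 0x4c, 0x4c]
t2 = [0x2a, 0xe9, 0x68, 0xbf, 0xc8, 0x58, 0xc8, 0xb5]
t3 = [0x2a, 0xe9, 0x68, 0xbf, 0x56, 0x58, 0x4c, 0x4c]

RES = [0x2a, 0xe9, 0x68, 0xbf, 0x56, 0x58, 0x4c, 0x4c]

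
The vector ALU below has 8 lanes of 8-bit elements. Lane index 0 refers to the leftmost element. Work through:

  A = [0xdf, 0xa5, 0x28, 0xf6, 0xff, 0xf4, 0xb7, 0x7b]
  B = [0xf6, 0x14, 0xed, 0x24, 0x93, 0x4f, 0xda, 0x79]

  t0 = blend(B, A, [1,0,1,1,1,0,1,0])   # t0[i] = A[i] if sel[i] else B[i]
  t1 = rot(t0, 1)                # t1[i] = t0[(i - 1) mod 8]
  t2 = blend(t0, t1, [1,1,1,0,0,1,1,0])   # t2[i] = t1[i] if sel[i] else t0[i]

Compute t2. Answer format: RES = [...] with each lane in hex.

→ t0 |df|14|28|f6|ff|4f|b7|79|
→ t1 |79|df|14|28|f6|ff|4f|b7|
→ t2 |79|df|14|f6|ff|ff|4f|79|

RES = [0x79, 0xdf, 0x14, 0xf6, 0xff, 0xff, 0x4f, 0x79]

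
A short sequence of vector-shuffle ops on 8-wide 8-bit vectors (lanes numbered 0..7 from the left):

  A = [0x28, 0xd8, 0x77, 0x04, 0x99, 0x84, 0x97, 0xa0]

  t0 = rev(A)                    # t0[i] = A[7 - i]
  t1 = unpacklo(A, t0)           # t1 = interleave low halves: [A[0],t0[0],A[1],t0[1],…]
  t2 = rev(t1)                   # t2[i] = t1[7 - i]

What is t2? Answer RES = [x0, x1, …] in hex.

→ t0 |a0|97|84|99|04|77|d8|28|
→ t1 |28|a0|d8|97|77|84|04|99|
→ t2 |99|04|84|77|97|d8|a0|28|

RES = [0x99, 0x04, 0x84, 0x77, 0x97, 0xd8, 0xa0, 0x28]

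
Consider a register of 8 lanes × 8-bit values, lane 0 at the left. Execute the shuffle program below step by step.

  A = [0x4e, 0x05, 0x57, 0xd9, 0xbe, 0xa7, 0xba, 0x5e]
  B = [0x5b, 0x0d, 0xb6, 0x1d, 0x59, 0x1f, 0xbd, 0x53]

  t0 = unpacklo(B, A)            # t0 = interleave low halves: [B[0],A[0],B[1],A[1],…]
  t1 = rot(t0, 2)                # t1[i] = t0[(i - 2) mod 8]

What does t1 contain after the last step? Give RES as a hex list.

t0 = [0x5b, 0x4e, 0x0d, 0x05, 0xb6, 0x57, 0x1d, 0xd9]
t1 = [0x1d, 0xd9, 0x5b, 0x4e, 0x0d, 0x05, 0xb6, 0x57]

RES = [0x1d, 0xd9, 0x5b, 0x4e, 0x0d, 0x05, 0xb6, 0x57]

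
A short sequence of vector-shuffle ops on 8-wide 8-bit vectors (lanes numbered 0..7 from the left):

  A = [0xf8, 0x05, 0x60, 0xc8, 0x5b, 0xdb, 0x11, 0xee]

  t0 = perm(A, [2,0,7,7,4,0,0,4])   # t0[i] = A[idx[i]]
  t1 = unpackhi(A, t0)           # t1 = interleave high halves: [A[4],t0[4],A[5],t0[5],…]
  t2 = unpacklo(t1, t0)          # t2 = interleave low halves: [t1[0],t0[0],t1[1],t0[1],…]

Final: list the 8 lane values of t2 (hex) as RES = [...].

→ t0 |60|f8|ee|ee|5b|f8|f8|5b|
→ t1 |5b|5b|db|f8|11|f8|ee|5b|
→ t2 |5b|60|5b|f8|db|ee|f8|ee|

RES = [0x5b, 0x60, 0x5b, 0xf8, 0xdb, 0xee, 0xf8, 0xee]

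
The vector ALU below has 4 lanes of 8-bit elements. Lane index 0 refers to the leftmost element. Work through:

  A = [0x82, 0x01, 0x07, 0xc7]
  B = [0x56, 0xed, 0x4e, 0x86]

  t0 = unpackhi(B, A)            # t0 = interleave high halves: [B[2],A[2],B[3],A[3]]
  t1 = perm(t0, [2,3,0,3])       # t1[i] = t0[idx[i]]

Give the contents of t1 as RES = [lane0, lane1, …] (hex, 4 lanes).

t0 = [0x4e, 0x07, 0x86, 0xc7]
t1 = [0x86, 0xc7, 0x4e, 0xc7]

RES = [0x86, 0xc7, 0x4e, 0xc7]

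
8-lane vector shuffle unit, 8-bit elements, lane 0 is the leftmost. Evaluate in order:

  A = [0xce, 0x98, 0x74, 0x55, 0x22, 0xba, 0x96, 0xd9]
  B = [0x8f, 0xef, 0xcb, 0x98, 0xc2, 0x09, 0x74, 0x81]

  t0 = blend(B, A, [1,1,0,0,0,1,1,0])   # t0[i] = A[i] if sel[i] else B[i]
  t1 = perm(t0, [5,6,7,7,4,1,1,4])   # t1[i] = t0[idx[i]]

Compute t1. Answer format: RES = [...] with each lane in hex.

  t0: ce 98 cb 98 c2 ba 96 81
  t1: ba 96 81 81 c2 98 98 c2

RES = [0xba, 0x96, 0x81, 0x81, 0xc2, 0x98, 0x98, 0xc2]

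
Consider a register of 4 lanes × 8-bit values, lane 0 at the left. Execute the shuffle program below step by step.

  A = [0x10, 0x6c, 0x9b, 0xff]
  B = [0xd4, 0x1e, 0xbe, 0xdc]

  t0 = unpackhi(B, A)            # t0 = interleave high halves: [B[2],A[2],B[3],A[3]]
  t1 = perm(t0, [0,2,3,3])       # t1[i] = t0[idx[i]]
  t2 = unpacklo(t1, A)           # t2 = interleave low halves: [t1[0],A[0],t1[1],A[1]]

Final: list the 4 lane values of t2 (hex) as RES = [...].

RES = [ 0xbe  0x10  0xdc  0x6c ]

→ t0 |be|9b|dc|ff|
→ t1 |be|dc|ff|ff|
→ t2 |be|10|dc|6c|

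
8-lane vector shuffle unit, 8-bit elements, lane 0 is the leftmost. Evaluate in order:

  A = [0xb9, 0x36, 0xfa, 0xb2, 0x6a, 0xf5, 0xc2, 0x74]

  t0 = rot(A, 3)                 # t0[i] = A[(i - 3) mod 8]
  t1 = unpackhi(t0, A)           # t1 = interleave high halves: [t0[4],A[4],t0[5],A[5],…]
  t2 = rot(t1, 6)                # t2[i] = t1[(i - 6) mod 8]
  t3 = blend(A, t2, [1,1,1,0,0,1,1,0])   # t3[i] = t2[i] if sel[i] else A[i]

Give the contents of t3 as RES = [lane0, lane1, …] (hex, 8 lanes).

RES = [ 0xfa  0xf5  0xb2  0xb2  0x6a  0x74  0x36  0x74 ]

→ t0 |f5|c2|74|b9|36|fa|b2|6a|
→ t1 |36|6a|fa|f5|b2|c2|6a|74|
→ t2 |fa|f5|b2|c2|6a|74|36|6a|
→ t3 |fa|f5|b2|b2|6a|74|36|74|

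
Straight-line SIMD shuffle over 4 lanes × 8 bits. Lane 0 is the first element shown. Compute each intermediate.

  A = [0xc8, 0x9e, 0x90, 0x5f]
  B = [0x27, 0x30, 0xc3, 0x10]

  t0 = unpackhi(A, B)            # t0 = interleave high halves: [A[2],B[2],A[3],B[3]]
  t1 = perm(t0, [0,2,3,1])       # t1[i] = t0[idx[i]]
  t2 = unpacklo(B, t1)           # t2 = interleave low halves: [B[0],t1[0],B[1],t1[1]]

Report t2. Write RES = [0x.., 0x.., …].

RES = [ 0x27  0x90  0x30  0x5f ]

t0 = [0x90, 0xc3, 0x5f, 0x10]
t1 = [0x90, 0x5f, 0x10, 0xc3]
t2 = [0x27, 0x90, 0x30, 0x5f]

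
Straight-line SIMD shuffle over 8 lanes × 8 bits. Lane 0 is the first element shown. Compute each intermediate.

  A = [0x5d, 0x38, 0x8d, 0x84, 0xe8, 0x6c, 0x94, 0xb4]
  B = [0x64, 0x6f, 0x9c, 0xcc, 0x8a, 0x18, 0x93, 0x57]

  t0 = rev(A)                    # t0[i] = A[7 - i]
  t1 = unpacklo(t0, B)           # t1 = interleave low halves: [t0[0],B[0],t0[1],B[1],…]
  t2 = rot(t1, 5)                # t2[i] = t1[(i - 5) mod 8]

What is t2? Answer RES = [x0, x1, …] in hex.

t0 = [0xb4, 0x94, 0x6c, 0xe8, 0x84, 0x8d, 0x38, 0x5d]
t1 = [0xb4, 0x64, 0x94, 0x6f, 0x6c, 0x9c, 0xe8, 0xcc]
t2 = [0x6f, 0x6c, 0x9c, 0xe8, 0xcc, 0xb4, 0x64, 0x94]

RES = [0x6f, 0x6c, 0x9c, 0xe8, 0xcc, 0xb4, 0x64, 0x94]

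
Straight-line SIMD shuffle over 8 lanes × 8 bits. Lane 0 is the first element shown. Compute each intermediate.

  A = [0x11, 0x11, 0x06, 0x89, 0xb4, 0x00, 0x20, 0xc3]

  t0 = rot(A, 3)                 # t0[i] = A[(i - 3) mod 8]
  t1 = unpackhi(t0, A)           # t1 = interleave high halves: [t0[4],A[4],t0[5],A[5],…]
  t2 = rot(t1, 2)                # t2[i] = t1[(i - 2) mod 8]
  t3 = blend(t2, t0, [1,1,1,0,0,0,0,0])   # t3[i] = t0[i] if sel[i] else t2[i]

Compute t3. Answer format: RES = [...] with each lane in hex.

RES = [ 0x00  0x20  0xc3  0xb4  0x06  0x00  0x89  0x20 ]

t0 = [0x00, 0x20, 0xc3, 0x11, 0x11, 0x06, 0x89, 0xb4]
t1 = [0x11, 0xb4, 0x06, 0x00, 0x89, 0x20, 0xb4, 0xc3]
t2 = [0xb4, 0xc3, 0x11, 0xb4, 0x06, 0x00, 0x89, 0x20]
t3 = [0x00, 0x20, 0xc3, 0xb4, 0x06, 0x00, 0x89, 0x20]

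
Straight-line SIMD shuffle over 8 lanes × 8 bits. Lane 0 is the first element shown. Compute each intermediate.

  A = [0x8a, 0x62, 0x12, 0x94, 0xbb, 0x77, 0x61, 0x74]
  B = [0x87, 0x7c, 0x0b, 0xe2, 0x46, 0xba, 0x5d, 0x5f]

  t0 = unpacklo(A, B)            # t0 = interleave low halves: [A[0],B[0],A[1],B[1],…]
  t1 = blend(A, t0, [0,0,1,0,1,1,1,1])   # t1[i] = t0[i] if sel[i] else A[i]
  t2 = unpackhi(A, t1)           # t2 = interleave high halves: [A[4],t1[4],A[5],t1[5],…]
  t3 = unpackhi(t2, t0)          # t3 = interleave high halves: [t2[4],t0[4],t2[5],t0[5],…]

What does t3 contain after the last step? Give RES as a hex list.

RES = [ 0x61  0x12  0x94  0x0b  0x74  0x94  0xe2  0xe2 ]

t0 = [0x8a, 0x87, 0x62, 0x7c, 0x12, 0x0b, 0x94, 0xe2]
t1 = [0x8a, 0x62, 0x62, 0x94, 0x12, 0x0b, 0x94, 0xe2]
t2 = [0xbb, 0x12, 0x77, 0x0b, 0x61, 0x94, 0x74, 0xe2]
t3 = [0x61, 0x12, 0x94, 0x0b, 0x74, 0x94, 0xe2, 0xe2]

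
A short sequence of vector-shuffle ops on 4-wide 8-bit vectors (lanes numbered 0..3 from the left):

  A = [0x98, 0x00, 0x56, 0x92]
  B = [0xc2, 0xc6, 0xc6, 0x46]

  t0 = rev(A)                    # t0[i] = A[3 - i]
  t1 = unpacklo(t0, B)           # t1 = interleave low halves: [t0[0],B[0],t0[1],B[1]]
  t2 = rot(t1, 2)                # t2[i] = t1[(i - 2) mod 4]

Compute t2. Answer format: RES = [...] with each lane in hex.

→ t0 |92|56|00|98|
→ t1 |92|c2|56|c6|
→ t2 |56|c6|92|c2|

RES = [0x56, 0xc6, 0x92, 0xc2]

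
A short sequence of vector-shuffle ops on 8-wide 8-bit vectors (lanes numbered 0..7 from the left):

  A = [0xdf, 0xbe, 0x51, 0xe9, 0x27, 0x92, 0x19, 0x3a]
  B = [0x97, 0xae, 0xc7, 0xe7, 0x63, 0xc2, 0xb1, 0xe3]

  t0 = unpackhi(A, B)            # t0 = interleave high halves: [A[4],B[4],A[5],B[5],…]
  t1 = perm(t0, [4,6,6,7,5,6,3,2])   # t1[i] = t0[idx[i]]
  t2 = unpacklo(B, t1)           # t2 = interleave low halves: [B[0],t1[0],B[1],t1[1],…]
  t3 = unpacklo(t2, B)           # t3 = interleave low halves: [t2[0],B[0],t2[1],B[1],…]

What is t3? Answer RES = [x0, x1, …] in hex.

RES = [0x97, 0x97, 0x19, 0xae, 0xae, 0xc7, 0x3a, 0xe7]

→ t0 |27|63|92|c2|19|b1|3a|e3|
→ t1 |19|3a|3a|e3|b1|3a|c2|92|
→ t2 |97|19|ae|3a|c7|3a|e7|e3|
→ t3 |97|97|19|ae|ae|c7|3a|e7|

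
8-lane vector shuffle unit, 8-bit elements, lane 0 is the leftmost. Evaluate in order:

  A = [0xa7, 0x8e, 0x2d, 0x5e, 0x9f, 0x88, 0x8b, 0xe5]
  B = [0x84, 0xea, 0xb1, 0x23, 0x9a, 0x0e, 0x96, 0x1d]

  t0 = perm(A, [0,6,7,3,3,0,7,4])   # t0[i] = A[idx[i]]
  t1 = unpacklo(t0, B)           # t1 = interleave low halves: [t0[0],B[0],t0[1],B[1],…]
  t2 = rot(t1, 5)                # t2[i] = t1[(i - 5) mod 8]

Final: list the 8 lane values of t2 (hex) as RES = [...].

RES = [ 0xea  0xe5  0xb1  0x5e  0x23  0xa7  0x84  0x8b ]

→ t0 |a7|8b|e5|5e|5e|a7|e5|9f|
→ t1 |a7|84|8b|ea|e5|b1|5e|23|
→ t2 |ea|e5|b1|5e|23|a7|84|8b|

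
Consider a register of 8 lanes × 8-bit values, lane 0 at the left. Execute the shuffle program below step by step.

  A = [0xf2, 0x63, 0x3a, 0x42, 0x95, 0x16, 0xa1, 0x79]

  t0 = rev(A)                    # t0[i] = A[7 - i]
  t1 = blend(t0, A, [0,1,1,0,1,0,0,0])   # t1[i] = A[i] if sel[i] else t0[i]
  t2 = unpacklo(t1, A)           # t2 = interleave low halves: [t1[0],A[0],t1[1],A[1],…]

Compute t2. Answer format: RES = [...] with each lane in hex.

RES = [ 0x79  0xf2  0x63  0x63  0x3a  0x3a  0x95  0x42 ]

t0 = [0x79, 0xa1, 0x16, 0x95, 0x42, 0x3a, 0x63, 0xf2]
t1 = [0x79, 0x63, 0x3a, 0x95, 0x95, 0x3a, 0x63, 0xf2]
t2 = [0x79, 0xf2, 0x63, 0x63, 0x3a, 0x3a, 0x95, 0x42]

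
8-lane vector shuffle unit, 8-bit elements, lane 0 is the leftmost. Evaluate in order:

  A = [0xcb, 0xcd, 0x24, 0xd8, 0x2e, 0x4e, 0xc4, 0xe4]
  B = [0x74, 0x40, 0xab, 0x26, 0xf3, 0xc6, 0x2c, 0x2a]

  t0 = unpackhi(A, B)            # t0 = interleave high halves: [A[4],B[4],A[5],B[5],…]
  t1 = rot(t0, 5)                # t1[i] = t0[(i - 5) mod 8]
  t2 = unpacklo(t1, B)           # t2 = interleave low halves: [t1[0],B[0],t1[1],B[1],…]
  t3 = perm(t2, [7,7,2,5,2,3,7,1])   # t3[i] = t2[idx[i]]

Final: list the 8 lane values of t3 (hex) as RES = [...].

RES = [0x26, 0x26, 0xc4, 0xab, 0xc4, 0x40, 0x26, 0x74]

t0 = [0x2e, 0xf3, 0x4e, 0xc6, 0xc4, 0x2c, 0xe4, 0x2a]
t1 = [0xc6, 0xc4, 0x2c, 0xe4, 0x2a, 0x2e, 0xf3, 0x4e]
t2 = [0xc6, 0x74, 0xc4, 0x40, 0x2c, 0xab, 0xe4, 0x26]
t3 = [0x26, 0x26, 0xc4, 0xab, 0xc4, 0x40, 0x26, 0x74]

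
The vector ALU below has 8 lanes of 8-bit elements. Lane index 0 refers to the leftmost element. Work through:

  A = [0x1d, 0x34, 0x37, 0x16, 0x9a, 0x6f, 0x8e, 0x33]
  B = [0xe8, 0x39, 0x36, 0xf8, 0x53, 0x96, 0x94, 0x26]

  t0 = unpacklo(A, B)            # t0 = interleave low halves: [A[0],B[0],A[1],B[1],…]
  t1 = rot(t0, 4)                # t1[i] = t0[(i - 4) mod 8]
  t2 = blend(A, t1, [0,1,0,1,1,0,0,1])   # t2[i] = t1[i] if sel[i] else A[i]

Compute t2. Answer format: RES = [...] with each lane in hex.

RES = [ 0x1d  0x36  0x37  0xf8  0x1d  0x6f  0x8e  0x39 ]

t0 = [0x1d, 0xe8, 0x34, 0x39, 0x37, 0x36, 0x16, 0xf8]
t1 = [0x37, 0x36, 0x16, 0xf8, 0x1d, 0xe8, 0x34, 0x39]
t2 = [0x1d, 0x36, 0x37, 0xf8, 0x1d, 0x6f, 0x8e, 0x39]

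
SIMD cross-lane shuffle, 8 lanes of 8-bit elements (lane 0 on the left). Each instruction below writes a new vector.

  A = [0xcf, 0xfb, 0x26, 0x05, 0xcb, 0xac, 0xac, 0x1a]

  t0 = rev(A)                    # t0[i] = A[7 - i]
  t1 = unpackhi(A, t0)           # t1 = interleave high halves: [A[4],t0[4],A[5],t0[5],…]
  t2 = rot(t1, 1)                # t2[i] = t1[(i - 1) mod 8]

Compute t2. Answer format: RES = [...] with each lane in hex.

RES = [ 0xcf  0xcb  0x05  0xac  0x26  0xac  0xfb  0x1a ]

t0 = [0x1a, 0xac, 0xac, 0xcb, 0x05, 0x26, 0xfb, 0xcf]
t1 = [0xcb, 0x05, 0xac, 0x26, 0xac, 0xfb, 0x1a, 0xcf]
t2 = [0xcf, 0xcb, 0x05, 0xac, 0x26, 0xac, 0xfb, 0x1a]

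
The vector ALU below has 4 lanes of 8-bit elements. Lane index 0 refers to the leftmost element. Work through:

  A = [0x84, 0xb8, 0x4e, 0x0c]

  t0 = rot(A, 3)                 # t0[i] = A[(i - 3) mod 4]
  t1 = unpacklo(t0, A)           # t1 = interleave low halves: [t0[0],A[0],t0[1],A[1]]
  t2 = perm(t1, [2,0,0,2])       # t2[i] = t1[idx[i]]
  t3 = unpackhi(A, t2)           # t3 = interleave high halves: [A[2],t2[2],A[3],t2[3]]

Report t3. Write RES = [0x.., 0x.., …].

t0 = [0xb8, 0x4e, 0x0c, 0x84]
t1 = [0xb8, 0x84, 0x4e, 0xb8]
t2 = [0x4e, 0xb8, 0xb8, 0x4e]
t3 = [0x4e, 0xb8, 0x0c, 0x4e]

RES = [ 0x4e  0xb8  0x0c  0x4e ]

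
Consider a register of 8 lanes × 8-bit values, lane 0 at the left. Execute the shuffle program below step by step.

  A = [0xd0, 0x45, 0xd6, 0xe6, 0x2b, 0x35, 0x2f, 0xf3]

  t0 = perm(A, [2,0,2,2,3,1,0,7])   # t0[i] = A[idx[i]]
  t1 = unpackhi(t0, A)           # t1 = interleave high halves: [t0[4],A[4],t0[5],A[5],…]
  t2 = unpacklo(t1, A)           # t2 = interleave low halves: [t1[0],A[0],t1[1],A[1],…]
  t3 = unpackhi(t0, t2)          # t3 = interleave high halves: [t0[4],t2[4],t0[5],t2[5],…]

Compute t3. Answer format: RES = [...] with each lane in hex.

t0 = [0xd6, 0xd0, 0xd6, 0xd6, 0xe6, 0x45, 0xd0, 0xf3]
t1 = [0xe6, 0x2b, 0x45, 0x35, 0xd0, 0x2f, 0xf3, 0xf3]
t2 = [0xe6, 0xd0, 0x2b, 0x45, 0x45, 0xd6, 0x35, 0xe6]
t3 = [0xe6, 0x45, 0x45, 0xd6, 0xd0, 0x35, 0xf3, 0xe6]

RES = [0xe6, 0x45, 0x45, 0xd6, 0xd0, 0x35, 0xf3, 0xe6]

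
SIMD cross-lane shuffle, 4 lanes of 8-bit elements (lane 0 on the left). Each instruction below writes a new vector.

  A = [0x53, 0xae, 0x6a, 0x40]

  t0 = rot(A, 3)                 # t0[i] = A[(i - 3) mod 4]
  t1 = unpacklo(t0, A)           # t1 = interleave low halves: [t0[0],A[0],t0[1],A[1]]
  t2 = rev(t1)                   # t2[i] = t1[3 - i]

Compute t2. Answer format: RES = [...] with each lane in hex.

→ t0 |ae|6a|40|53|
→ t1 |ae|53|6a|ae|
→ t2 |ae|6a|53|ae|

RES = [ 0xae  0x6a  0x53  0xae ]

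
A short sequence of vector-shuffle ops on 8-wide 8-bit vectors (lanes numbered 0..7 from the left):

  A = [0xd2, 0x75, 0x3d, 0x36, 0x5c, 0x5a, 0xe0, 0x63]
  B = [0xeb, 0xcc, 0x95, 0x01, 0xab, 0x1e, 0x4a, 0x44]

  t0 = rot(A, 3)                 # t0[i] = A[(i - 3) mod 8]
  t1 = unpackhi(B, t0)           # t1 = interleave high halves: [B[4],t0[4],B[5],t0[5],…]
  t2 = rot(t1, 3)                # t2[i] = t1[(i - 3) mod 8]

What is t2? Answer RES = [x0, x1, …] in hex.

RES = [ 0x36  0x44  0x5c  0xab  0x75  0x1e  0x3d  0x4a ]

  t0: 5a e0 63 d2 75 3d 36 5c
  t1: ab 75 1e 3d 4a 36 44 5c
  t2: 36 44 5c ab 75 1e 3d 4a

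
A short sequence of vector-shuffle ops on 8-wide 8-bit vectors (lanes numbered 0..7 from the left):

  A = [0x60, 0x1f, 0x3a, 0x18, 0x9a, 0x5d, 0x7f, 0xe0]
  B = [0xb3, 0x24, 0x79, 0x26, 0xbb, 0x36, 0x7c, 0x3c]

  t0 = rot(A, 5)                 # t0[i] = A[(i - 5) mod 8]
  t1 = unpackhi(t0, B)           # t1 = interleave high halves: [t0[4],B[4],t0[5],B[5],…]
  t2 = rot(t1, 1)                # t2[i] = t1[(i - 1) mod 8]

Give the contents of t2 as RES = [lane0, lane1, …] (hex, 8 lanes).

RES = [ 0x3c  0xe0  0xbb  0x60  0x36  0x1f  0x7c  0x3a ]

  t0: 18 9a 5d 7f e0 60 1f 3a
  t1: e0 bb 60 36 1f 7c 3a 3c
  t2: 3c e0 bb 60 36 1f 7c 3a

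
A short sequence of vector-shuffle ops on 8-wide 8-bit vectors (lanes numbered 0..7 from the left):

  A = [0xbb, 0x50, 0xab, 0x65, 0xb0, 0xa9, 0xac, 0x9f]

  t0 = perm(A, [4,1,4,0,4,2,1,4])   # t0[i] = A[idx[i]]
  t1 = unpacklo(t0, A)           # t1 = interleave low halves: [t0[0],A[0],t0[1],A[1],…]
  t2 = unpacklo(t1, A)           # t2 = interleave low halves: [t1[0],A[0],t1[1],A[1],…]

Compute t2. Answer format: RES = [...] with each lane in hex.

RES = [0xb0, 0xbb, 0xbb, 0x50, 0x50, 0xab, 0x50, 0x65]

→ t0 |b0|50|b0|bb|b0|ab|50|b0|
→ t1 |b0|bb|50|50|b0|ab|bb|65|
→ t2 |b0|bb|bb|50|50|ab|50|65|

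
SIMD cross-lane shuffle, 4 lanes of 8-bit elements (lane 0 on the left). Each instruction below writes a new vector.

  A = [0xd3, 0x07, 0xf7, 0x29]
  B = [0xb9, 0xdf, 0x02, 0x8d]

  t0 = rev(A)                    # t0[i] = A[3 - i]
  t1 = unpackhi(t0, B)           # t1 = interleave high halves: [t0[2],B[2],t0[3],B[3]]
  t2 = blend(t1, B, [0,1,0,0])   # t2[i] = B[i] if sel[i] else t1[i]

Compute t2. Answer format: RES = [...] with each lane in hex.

  t0: 29 f7 07 d3
  t1: 07 02 d3 8d
  t2: 07 df d3 8d

RES = [0x07, 0xdf, 0xd3, 0x8d]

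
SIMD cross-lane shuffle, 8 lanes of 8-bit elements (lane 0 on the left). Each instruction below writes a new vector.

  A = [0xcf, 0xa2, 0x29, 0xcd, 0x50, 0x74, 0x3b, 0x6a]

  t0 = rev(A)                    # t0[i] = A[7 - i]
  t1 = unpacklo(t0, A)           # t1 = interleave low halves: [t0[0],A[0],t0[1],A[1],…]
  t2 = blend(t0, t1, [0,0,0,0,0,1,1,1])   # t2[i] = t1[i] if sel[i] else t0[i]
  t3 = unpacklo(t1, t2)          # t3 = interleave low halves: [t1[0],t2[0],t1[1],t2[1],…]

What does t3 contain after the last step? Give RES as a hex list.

RES = [0x6a, 0x6a, 0xcf, 0x3b, 0x3b, 0x74, 0xa2, 0x50]

t0 = [0x6a, 0x3b, 0x74, 0x50, 0xcd, 0x29, 0xa2, 0xcf]
t1 = [0x6a, 0xcf, 0x3b, 0xa2, 0x74, 0x29, 0x50, 0xcd]
t2 = [0x6a, 0x3b, 0x74, 0x50, 0xcd, 0x29, 0x50, 0xcd]
t3 = [0x6a, 0x6a, 0xcf, 0x3b, 0x3b, 0x74, 0xa2, 0x50]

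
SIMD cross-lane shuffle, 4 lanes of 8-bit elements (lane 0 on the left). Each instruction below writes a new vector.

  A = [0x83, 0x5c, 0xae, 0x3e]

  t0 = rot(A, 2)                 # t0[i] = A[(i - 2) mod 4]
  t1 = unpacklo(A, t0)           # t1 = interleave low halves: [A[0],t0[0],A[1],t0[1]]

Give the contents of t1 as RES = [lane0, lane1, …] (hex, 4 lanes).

t0 = [0xae, 0x3e, 0x83, 0x5c]
t1 = [0x83, 0xae, 0x5c, 0x3e]

RES = [ 0x83  0xae  0x5c  0x3e ]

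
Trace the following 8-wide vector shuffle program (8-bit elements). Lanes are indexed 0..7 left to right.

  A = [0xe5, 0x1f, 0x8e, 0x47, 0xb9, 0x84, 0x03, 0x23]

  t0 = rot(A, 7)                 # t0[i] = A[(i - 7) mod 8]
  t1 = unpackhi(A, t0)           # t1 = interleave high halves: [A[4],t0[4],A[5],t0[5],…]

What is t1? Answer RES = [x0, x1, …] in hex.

→ t0 |1f|8e|47|b9|84|03|23|e5|
→ t1 |b9|84|84|03|03|23|23|e5|

RES = [0xb9, 0x84, 0x84, 0x03, 0x03, 0x23, 0x23, 0xe5]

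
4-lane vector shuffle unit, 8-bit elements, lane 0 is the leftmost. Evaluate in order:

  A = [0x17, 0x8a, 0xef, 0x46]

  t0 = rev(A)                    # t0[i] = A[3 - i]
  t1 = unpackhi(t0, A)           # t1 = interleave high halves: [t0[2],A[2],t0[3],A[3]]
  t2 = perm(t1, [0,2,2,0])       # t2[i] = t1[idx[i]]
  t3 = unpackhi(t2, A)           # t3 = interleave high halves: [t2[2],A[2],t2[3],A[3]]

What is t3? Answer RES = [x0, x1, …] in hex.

RES = [0x17, 0xef, 0x8a, 0x46]

t0 = [0x46, 0xef, 0x8a, 0x17]
t1 = [0x8a, 0xef, 0x17, 0x46]
t2 = [0x8a, 0x17, 0x17, 0x8a]
t3 = [0x17, 0xef, 0x8a, 0x46]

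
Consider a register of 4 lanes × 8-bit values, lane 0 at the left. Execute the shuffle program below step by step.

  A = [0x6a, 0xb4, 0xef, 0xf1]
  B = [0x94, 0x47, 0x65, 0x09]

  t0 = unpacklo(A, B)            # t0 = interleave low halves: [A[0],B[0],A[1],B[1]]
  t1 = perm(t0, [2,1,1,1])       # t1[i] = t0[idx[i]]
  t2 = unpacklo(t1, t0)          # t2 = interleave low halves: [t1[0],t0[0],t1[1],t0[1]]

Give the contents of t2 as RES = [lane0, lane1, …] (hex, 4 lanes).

t0 = [0x6a, 0x94, 0xb4, 0x47]
t1 = [0xb4, 0x94, 0x94, 0x94]
t2 = [0xb4, 0x6a, 0x94, 0x94]

RES = [0xb4, 0x6a, 0x94, 0x94]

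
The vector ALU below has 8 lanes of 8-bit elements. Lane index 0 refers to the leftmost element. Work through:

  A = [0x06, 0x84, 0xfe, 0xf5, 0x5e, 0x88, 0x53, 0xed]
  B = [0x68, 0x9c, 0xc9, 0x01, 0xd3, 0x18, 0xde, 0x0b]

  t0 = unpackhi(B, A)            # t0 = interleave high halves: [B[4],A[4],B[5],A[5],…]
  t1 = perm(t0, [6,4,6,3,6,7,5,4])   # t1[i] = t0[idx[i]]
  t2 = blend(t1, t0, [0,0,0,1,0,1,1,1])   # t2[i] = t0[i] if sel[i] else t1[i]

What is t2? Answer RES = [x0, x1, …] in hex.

RES = [0x0b, 0xde, 0x0b, 0x88, 0x0b, 0x53, 0x0b, 0xed]

→ t0 |d3|5e|18|88|de|53|0b|ed|
→ t1 |0b|de|0b|88|0b|ed|53|de|
→ t2 |0b|de|0b|88|0b|53|0b|ed|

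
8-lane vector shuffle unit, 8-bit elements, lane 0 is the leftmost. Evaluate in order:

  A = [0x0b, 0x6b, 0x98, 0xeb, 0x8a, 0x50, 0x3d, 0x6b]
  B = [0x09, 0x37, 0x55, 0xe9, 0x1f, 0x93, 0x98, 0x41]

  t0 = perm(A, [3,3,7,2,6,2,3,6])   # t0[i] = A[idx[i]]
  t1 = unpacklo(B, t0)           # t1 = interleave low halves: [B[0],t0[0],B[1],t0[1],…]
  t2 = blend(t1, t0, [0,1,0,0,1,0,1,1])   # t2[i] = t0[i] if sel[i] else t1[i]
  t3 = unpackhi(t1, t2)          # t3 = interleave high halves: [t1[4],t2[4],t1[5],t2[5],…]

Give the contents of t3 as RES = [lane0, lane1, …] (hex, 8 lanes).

t0 = [0xeb, 0xeb, 0x6b, 0x98, 0x3d, 0x98, 0xeb, 0x3d]
t1 = [0x09, 0xeb, 0x37, 0xeb, 0x55, 0x6b, 0xe9, 0x98]
t2 = [0x09, 0xeb, 0x37, 0xeb, 0x3d, 0x6b, 0xeb, 0x3d]
t3 = [0x55, 0x3d, 0x6b, 0x6b, 0xe9, 0xeb, 0x98, 0x3d]

RES = [ 0x55  0x3d  0x6b  0x6b  0xe9  0xeb  0x98  0x3d ]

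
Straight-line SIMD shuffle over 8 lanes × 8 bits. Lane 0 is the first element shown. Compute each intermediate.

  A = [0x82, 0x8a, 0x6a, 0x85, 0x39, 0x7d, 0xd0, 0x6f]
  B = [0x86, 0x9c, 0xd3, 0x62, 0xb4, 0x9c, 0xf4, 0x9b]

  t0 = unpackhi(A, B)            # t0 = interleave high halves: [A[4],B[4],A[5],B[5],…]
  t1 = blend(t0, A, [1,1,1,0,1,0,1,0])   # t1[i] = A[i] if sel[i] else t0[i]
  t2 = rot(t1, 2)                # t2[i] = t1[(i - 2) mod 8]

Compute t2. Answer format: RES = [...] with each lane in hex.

RES = [ 0xd0  0x9b  0x82  0x8a  0x6a  0x9c  0x39  0xf4 ]

→ t0 |39|b4|7d|9c|d0|f4|6f|9b|
→ t1 |82|8a|6a|9c|39|f4|d0|9b|
→ t2 |d0|9b|82|8a|6a|9c|39|f4|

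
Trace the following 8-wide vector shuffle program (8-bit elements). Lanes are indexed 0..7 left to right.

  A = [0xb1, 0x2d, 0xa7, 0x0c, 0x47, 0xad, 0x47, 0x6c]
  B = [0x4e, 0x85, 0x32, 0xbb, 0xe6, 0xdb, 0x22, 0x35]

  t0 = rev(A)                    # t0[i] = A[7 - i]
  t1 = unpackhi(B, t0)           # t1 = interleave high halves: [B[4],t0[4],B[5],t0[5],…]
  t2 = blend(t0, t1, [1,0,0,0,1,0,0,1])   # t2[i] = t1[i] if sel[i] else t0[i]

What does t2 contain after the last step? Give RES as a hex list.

  t0: 6c 47 ad 47 0c a7 2d b1
  t1: e6 0c db a7 22 2d 35 b1
  t2: e6 47 ad 47 22 a7 2d b1

RES = [ 0xe6  0x47  0xad  0x47  0x22  0xa7  0x2d  0xb1 ]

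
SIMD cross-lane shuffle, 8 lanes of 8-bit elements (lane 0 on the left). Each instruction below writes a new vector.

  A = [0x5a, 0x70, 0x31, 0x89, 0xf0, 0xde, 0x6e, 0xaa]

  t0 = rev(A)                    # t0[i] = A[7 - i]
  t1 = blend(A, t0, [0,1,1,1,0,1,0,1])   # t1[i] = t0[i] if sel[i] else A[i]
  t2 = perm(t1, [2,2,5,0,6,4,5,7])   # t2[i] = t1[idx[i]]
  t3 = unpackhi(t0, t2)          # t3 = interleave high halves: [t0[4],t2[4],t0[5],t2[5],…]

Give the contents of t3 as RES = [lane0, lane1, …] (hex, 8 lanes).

RES = [0x89, 0x6e, 0x31, 0xf0, 0x70, 0x31, 0x5a, 0x5a]

t0 = [0xaa, 0x6e, 0xde, 0xf0, 0x89, 0x31, 0x70, 0x5a]
t1 = [0x5a, 0x6e, 0xde, 0xf0, 0xf0, 0x31, 0x6e, 0x5a]
t2 = [0xde, 0xde, 0x31, 0x5a, 0x6e, 0xf0, 0x31, 0x5a]
t3 = [0x89, 0x6e, 0x31, 0xf0, 0x70, 0x31, 0x5a, 0x5a]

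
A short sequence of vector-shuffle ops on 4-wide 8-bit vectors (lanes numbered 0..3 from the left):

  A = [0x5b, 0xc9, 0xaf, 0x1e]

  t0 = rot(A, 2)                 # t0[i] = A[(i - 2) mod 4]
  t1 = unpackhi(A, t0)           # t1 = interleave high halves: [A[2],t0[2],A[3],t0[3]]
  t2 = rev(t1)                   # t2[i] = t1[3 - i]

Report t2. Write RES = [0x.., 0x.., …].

t0 = [0xaf, 0x1e, 0x5b, 0xc9]
t1 = [0xaf, 0x5b, 0x1e, 0xc9]
t2 = [0xc9, 0x1e, 0x5b, 0xaf]

RES = [ 0xc9  0x1e  0x5b  0xaf ]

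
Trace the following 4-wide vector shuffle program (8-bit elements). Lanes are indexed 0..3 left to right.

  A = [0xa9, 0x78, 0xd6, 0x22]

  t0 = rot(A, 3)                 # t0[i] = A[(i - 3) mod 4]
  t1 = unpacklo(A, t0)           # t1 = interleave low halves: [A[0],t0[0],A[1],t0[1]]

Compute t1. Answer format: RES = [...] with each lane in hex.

t0 = [0x78, 0xd6, 0x22, 0xa9]
t1 = [0xa9, 0x78, 0x78, 0xd6]

RES = [0xa9, 0x78, 0x78, 0xd6]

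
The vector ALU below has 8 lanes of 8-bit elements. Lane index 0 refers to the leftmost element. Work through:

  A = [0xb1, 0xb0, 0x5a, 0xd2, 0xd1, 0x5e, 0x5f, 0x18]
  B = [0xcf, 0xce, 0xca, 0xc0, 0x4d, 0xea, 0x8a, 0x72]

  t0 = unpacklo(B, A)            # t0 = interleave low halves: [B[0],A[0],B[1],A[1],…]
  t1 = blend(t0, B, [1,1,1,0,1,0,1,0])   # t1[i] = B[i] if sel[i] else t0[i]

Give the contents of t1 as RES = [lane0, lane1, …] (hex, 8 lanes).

RES = [0xcf, 0xce, 0xca, 0xb0, 0x4d, 0x5a, 0x8a, 0xd2]

→ t0 |cf|b1|ce|b0|ca|5a|c0|d2|
→ t1 |cf|ce|ca|b0|4d|5a|8a|d2|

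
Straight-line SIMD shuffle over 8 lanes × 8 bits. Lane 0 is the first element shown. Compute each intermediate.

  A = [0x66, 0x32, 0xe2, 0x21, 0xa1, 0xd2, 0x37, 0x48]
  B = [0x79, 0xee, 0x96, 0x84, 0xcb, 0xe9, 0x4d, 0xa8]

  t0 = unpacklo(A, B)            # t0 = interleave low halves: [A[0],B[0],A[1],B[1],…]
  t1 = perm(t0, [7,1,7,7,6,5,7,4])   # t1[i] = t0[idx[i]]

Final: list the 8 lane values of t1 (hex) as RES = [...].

→ t0 |66|79|32|ee|e2|96|21|84|
→ t1 |84|79|84|84|21|96|84|e2|

RES = [0x84, 0x79, 0x84, 0x84, 0x21, 0x96, 0x84, 0xe2]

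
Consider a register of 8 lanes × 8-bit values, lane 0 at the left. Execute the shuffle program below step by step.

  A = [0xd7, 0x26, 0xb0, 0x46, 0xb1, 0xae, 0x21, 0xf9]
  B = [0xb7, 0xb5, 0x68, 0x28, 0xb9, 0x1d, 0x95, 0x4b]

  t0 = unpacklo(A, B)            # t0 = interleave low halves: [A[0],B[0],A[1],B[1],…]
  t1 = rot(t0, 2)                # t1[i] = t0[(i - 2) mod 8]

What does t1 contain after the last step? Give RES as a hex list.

RES = [ 0x46  0x28  0xd7  0xb7  0x26  0xb5  0xb0  0x68 ]

  t0: d7 b7 26 b5 b0 68 46 28
  t1: 46 28 d7 b7 26 b5 b0 68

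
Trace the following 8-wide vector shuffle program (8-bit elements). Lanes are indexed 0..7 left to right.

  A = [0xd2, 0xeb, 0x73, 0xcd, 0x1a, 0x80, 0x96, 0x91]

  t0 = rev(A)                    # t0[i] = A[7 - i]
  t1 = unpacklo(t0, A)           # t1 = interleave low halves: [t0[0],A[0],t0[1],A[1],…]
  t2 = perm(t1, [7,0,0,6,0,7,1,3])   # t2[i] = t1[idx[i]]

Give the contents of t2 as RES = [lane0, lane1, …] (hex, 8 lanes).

RES = [0xcd, 0x91, 0x91, 0x1a, 0x91, 0xcd, 0xd2, 0xeb]

→ t0 |91|96|80|1a|cd|73|eb|d2|
→ t1 |91|d2|96|eb|80|73|1a|cd|
→ t2 |cd|91|91|1a|91|cd|d2|eb|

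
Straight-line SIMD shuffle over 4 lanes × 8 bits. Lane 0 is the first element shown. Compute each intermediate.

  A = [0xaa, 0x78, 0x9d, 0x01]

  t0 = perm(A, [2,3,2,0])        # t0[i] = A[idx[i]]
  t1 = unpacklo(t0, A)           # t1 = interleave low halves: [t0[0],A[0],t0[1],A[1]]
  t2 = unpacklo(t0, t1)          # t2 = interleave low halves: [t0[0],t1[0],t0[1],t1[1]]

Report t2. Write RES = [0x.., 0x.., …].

RES = [ 0x9d  0x9d  0x01  0xaa ]

→ t0 |9d|01|9d|aa|
→ t1 |9d|aa|01|78|
→ t2 |9d|9d|01|aa|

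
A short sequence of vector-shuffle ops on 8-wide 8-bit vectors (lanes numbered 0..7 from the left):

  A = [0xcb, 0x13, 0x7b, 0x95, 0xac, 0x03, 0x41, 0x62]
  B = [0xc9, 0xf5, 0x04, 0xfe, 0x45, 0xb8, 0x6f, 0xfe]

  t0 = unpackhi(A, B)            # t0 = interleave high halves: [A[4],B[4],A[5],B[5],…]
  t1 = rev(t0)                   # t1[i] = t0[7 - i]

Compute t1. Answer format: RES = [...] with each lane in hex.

→ t0 |ac|45|03|b8|41|6f|62|fe|
→ t1 |fe|62|6f|41|b8|03|45|ac|

RES = [0xfe, 0x62, 0x6f, 0x41, 0xb8, 0x03, 0x45, 0xac]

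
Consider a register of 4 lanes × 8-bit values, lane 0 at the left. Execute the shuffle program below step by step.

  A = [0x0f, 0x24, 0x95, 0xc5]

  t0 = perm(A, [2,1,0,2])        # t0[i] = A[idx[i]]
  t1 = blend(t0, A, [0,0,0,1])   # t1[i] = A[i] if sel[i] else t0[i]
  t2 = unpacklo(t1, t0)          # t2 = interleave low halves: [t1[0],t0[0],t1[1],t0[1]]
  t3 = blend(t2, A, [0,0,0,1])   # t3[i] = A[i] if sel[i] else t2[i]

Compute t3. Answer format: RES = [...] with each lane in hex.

t0 = [0x95, 0x24, 0x0f, 0x95]
t1 = [0x95, 0x24, 0x0f, 0xc5]
t2 = [0x95, 0x95, 0x24, 0x24]
t3 = [0x95, 0x95, 0x24, 0xc5]

RES = [ 0x95  0x95  0x24  0xc5 ]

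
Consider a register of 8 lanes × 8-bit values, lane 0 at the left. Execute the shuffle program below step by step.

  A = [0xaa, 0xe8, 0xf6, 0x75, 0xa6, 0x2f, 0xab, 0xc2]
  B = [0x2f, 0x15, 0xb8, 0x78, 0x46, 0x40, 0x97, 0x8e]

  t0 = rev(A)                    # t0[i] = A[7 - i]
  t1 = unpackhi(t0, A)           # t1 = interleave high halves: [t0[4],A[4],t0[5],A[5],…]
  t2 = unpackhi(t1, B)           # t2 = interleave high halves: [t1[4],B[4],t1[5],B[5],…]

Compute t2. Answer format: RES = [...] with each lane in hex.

→ t0 |c2|ab|2f|a6|75|f6|e8|aa|
→ t1 |75|a6|f6|2f|e8|ab|aa|c2|
→ t2 |e8|46|ab|40|aa|97|c2|8e|

RES = [0xe8, 0x46, 0xab, 0x40, 0xaa, 0x97, 0xc2, 0x8e]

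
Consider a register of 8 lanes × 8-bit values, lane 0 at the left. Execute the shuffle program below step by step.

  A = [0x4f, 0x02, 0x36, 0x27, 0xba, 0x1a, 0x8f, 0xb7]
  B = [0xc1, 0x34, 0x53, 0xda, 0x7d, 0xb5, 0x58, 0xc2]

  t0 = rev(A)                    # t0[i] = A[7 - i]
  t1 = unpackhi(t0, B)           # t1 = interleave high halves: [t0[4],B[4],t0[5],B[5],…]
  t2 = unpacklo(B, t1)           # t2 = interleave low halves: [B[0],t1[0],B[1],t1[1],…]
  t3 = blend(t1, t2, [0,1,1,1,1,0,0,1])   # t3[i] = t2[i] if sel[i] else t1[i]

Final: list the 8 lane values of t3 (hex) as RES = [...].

RES = [0x27, 0x27, 0x34, 0x7d, 0x53, 0x58, 0x4f, 0xb5]

t0 = [0xb7, 0x8f, 0x1a, 0xba, 0x27, 0x36, 0x02, 0x4f]
t1 = [0x27, 0x7d, 0x36, 0xb5, 0x02, 0x58, 0x4f, 0xc2]
t2 = [0xc1, 0x27, 0x34, 0x7d, 0x53, 0x36, 0xda, 0xb5]
t3 = [0x27, 0x27, 0x34, 0x7d, 0x53, 0x58, 0x4f, 0xb5]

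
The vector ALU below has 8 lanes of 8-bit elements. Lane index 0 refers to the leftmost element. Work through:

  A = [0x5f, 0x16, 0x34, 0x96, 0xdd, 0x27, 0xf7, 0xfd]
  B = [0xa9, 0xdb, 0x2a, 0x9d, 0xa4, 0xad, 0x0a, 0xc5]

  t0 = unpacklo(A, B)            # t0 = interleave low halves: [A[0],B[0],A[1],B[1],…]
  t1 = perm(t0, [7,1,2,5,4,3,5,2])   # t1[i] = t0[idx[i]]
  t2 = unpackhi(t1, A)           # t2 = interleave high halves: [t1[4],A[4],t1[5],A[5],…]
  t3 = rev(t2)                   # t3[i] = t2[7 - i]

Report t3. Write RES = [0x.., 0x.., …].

→ t0 |5f|a9|16|db|34|2a|96|9d|
→ t1 |9d|a9|16|2a|34|db|2a|16|
→ t2 |34|dd|db|27|2a|f7|16|fd|
→ t3 |fd|16|f7|2a|27|db|dd|34|

RES = [ 0xfd  0x16  0xf7  0x2a  0x27  0xdb  0xdd  0x34 ]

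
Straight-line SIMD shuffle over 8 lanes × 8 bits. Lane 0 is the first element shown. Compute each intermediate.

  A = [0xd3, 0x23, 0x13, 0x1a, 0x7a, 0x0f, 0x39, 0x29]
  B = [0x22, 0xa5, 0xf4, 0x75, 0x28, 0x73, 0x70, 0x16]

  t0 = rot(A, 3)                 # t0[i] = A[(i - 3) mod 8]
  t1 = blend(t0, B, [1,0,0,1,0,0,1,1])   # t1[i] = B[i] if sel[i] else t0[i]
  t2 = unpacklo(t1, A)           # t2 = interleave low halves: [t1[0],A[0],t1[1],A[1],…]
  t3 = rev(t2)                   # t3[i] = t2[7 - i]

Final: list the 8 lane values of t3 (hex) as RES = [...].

→ t0 |0f|39|29|d3|23|13|1a|7a|
→ t1 |22|39|29|75|23|13|70|16|
→ t2 |22|d3|39|23|29|13|75|1a|
→ t3 |1a|75|13|29|23|39|d3|22|

RES = [ 0x1a  0x75  0x13  0x29  0x23  0x39  0xd3  0x22 ]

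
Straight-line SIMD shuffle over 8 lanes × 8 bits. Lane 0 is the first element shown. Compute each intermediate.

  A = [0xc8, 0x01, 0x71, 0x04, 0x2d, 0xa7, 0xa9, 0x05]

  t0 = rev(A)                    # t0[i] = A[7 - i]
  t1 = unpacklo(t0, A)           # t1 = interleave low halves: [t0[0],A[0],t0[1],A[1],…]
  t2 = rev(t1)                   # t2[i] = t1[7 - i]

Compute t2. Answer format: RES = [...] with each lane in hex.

RES = [ 0x04  0x2d  0x71  0xa7  0x01  0xa9  0xc8  0x05 ]

t0 = [0x05, 0xa9, 0xa7, 0x2d, 0x04, 0x71, 0x01, 0xc8]
t1 = [0x05, 0xc8, 0xa9, 0x01, 0xa7, 0x71, 0x2d, 0x04]
t2 = [0x04, 0x2d, 0x71, 0xa7, 0x01, 0xa9, 0xc8, 0x05]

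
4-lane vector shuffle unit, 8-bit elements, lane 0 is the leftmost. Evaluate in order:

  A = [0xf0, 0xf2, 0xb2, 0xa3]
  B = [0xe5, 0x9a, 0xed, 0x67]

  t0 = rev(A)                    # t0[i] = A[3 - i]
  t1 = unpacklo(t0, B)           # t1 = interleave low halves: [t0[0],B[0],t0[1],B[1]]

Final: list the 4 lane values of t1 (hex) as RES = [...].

RES = [ 0xa3  0xe5  0xb2  0x9a ]

→ t0 |a3|b2|f2|f0|
→ t1 |a3|e5|b2|9a|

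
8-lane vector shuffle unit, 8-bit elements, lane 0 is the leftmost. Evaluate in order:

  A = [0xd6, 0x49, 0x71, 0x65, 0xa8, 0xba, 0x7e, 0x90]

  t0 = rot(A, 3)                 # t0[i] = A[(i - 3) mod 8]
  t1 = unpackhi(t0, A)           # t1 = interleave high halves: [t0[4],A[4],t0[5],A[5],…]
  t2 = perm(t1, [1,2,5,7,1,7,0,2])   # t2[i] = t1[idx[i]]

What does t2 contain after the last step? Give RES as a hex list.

RES = [0xa8, 0x71, 0x7e, 0x90, 0xa8, 0x90, 0x49, 0x71]

  t0: ba 7e 90 d6 49 71 65 a8
  t1: 49 a8 71 ba 65 7e a8 90
  t2: a8 71 7e 90 a8 90 49 71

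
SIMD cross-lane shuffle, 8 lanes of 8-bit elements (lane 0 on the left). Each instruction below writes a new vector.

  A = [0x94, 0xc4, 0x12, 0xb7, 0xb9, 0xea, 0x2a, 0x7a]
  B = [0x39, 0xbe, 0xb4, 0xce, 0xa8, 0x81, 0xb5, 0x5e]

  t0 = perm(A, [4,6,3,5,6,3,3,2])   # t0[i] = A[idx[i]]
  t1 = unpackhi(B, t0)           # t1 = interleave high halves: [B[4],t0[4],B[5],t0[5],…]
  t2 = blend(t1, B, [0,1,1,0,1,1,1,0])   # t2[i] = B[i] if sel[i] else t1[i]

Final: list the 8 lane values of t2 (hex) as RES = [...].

t0 = [0xb9, 0x2a, 0xb7, 0xea, 0x2a, 0xb7, 0xb7, 0x12]
t1 = [0xa8, 0x2a, 0x81, 0xb7, 0xb5, 0xb7, 0x5e, 0x12]
t2 = [0xa8, 0xbe, 0xb4, 0xb7, 0xa8, 0x81, 0xb5, 0x12]

RES = [0xa8, 0xbe, 0xb4, 0xb7, 0xa8, 0x81, 0xb5, 0x12]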